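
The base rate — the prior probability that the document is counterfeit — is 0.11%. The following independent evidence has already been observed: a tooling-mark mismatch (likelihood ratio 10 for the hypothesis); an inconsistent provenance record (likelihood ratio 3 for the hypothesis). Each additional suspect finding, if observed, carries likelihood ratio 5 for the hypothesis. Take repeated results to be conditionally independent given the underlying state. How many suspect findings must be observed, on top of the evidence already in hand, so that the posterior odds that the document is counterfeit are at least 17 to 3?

Prior odds = 0.0011/0.9989 = 11/9989.
Combined Bayes factor of the evidence already in hand = 10 × 3 = 30.
Odds after that evidence = (11/9989) × 30 = 330/9989.
Target odds = 17/3.
Need 5ⁿ ≥ 17/3 ÷ (330/9989) = 169813/990.
5³ = 125 falls short of 169813/990 but 5⁴ = 625 reaches it, so n = 4.

4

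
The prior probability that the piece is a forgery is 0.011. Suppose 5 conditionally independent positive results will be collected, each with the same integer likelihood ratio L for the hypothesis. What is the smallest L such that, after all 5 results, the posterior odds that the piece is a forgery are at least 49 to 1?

6

Prior odds = 0.011/0.989 = 11/989.
Target odds = 49.
Need L⁵ ≥ 49 ÷ (11/989) = 48461/11.
5⁵ = 3125 < 48461/11 ≤ 7776 = 6⁵, so L = 6.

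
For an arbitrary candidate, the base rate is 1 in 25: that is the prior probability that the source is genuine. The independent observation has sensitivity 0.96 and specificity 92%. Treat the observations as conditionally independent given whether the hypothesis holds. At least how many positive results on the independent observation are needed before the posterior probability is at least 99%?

4

Prior odds: 0.04 ÷ 0.96 = 1/24.
False-positive rate = 1 − 0.92 = 0.08; likelihood ratio of a positive = 0.96/0.08 = 12.
Target odds: 0.99 ÷ 0.01 = 99.
Require 12ⁿ ≥ 99 ÷ (1/24) = 2376.
12³ = 1728 falls short of 2376 but 12⁴ = 20736 reaches it, so n = 4.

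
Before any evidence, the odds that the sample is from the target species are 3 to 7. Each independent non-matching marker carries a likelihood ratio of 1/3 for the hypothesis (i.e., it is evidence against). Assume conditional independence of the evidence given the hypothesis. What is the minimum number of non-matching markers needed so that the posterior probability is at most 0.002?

5

Prior odds = 3/7.
Likelihood ratio per non-matching marker = 1/3.
Target posterior odds = 0.002/0.998 = 1/499.
Require (1/3)ⁿ ≤ 1/499 ÷ (3/7) = 7/1497.
(1/3)⁴ = 1/81 is still above 7/1497 but (1/3)⁵ = 1/243 is at or below it, so n = 5.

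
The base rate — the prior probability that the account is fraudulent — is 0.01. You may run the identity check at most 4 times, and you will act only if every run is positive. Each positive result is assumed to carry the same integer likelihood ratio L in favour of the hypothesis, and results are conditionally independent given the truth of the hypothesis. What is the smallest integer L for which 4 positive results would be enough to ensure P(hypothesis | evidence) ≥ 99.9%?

18

Prior odds = 0.01/0.99 = 1/99.
Target odds = 0.999/0.001 = 999.
Need L⁴ ≥ 999 ÷ (1/99) = 98901.
17⁴ = 83521 < 98901 ≤ 104976 = 18⁴, so L = 18.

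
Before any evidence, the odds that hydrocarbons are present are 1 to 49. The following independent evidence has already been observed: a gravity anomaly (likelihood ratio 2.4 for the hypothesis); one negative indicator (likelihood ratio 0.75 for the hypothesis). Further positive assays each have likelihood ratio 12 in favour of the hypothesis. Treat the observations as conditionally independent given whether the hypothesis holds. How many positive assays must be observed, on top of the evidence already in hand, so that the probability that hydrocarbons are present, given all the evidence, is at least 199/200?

4

Prior odds = 1/49.
Combined Bayes factor of the evidence already in hand = 2.4 × 0.75 = 1.8.
Odds after that evidence = (1/49) × 1.8 = 9/245.
Target odds = 0.995/0.005 = 199.
Need 12ⁿ ≥ 199 ÷ (9/245) = 48755/9.
12³ = 1728 falls short of 48755/9 but 12⁴ = 20736 reaches it, so n = 4.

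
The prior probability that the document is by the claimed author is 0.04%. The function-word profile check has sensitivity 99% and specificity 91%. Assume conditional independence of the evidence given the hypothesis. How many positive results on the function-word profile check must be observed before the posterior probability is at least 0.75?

Prior odds = 0.0004/0.9996 = 1/2499.
False-positive rate = 1 − 0.91 = 0.09; likelihood ratio of a positive = 0.99/0.09 = 11.
Target posterior odds = 0.75/0.25 = 3.
Require 11ⁿ ≥ 3 ÷ (1/2499) = 7497.
11³ = 1331 falls short of 7497 but 11⁴ = 14641 reaches it, so n = 4.

4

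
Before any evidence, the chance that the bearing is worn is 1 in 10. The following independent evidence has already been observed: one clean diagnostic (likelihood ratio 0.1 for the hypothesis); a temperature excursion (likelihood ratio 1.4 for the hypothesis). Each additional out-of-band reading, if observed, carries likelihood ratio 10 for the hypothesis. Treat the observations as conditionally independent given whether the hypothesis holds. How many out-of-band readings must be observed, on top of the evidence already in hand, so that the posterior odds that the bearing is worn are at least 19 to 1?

Prior odds = 0.1/0.9 = 1/9.
Combined Bayes factor of the evidence already in hand = 0.1 × 1.4 = 0.14.
Odds after that evidence = (1/9) × 0.14 = 7/450.
Target odds = 19.
Need 10ⁿ ≥ 19 ÷ (7/450) = 8550/7.
10³ = 1000 falls short of 8550/7 but 10⁴ = 10000 reaches it, so n = 4.

4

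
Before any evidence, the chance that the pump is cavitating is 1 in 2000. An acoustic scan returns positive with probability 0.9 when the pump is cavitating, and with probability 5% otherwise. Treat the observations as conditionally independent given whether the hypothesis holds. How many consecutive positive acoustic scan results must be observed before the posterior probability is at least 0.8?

Prior odds: 0.0005 ÷ 0.9995 = 1/1999.
Likelihood ratio of a positive result = 0.9/0.05 = 18.
Target posterior odds = 0.8/0.2 = 4.
Require 18ⁿ ≥ 4 ÷ (1/1999) = 7996.
18³ = 5832 falls short of 7996 but 18⁴ = 104976 reaches it, so n = 4.

4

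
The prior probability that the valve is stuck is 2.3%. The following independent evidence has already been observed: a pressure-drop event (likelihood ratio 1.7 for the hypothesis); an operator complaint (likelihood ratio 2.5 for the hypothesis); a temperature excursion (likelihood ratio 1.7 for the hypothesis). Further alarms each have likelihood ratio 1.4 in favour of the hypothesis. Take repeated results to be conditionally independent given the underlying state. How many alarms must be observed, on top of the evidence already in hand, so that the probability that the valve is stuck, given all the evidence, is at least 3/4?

Prior odds = 0.023/0.977 = 23/977.
Combined Bayes factor of the evidence already in hand = 1.7 × 2.5 × 1.7 = 7.225.
Odds after that evidence = (23/977) × 7.225 = 6647/39080.
Target odds = 0.75/0.25 = 3.
Need 1.4ⁿ ≥ 3 ÷ (6647/39080) = 117240/6647.
1.4⁸ = 5764801/390625 falls short of 117240/6647 but 1.4⁹ = 40353607/1953125 reaches it, so n = 9.

9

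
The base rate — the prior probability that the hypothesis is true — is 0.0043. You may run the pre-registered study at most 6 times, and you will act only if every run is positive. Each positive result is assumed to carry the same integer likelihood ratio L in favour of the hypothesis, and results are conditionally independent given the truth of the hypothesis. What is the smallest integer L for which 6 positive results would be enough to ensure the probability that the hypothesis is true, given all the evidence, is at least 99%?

Prior odds = 0.0043/0.9957 = 43/9957.
Target odds = 0.99/0.01 = 99.
Need L⁶ ≥ 99 ÷ (43/9957) = 985743/43.
5⁶ = 15625 < 985743/43 ≤ 46656 = 6⁶, so L = 6.

6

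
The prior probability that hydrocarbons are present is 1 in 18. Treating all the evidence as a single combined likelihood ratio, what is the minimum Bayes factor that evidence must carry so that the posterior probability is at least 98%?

Prior odds = (1/18)/(17/18) = 1/17.
Target odds = 0.98/0.02 = 49.
Required Bayes factor = 49 ÷ (1/17) = 833.

833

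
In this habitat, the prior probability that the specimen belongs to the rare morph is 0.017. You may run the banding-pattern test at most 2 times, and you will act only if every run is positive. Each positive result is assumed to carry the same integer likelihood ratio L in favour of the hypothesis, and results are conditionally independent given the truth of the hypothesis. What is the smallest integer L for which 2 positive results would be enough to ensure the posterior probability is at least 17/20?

Prior odds = 0.017/0.983 = 17/983.
Target odds = 0.85/0.15 = 17/3.
Need L² ≥ 17/3 ÷ (17/983) = 983/3.
18² = 324 < 983/3 ≤ 361 = 19², so L = 19.

19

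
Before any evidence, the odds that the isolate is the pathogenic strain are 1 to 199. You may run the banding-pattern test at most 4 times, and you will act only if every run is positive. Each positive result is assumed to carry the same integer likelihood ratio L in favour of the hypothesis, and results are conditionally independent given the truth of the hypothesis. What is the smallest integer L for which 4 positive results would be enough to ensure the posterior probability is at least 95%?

Prior odds = 1/199.
Target odds = 0.95/0.05 = 19.
Need L⁴ ≥ 19 ÷ (1/199) = 3781.
7⁴ = 2401 < 3781 ≤ 4096 = 8⁴, so L = 8.

8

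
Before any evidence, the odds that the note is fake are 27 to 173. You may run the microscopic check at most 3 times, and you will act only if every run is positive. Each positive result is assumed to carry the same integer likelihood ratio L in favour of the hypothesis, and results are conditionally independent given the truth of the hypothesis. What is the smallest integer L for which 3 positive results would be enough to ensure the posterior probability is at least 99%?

Prior odds = 27/173.
Target odds = 0.99/0.01 = 99.
Need L³ ≥ 99 ÷ (27/173) = 1903/3.
8³ = 512 < 1903/3 ≤ 729 = 9³, so L = 9.

9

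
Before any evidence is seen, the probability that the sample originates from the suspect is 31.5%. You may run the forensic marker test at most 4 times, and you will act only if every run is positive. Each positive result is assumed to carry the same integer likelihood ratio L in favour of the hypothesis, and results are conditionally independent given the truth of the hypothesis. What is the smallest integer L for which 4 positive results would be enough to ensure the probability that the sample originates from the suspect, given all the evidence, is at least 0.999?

7

Prior odds = 0.315/0.685 = 63/137.
Target odds = 0.999/0.001 = 999.
Need L⁴ ≥ 999 ÷ (63/137) = 15207/7.
6⁴ = 1296 < 15207/7 ≤ 2401 = 7⁴, so L = 7.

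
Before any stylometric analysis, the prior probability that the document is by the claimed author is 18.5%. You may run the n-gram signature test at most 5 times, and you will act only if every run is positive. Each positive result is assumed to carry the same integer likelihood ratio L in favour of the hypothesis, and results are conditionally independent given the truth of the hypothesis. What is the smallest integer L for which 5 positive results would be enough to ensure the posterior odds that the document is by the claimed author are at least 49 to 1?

3

Prior odds = 0.185/0.815 = 37/163.
Target odds = 49.
Need L⁵ ≥ 49 ÷ (37/163) = 7987/37.
2⁵ = 32 < 7987/37 ≤ 243 = 3⁵, so L = 3.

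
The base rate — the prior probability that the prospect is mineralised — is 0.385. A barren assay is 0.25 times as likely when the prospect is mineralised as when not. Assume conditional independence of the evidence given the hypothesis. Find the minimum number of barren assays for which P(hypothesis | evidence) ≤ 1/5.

Prior odds = 0.385/0.615 = 77/123.
Likelihood ratio per barren assay = 0.25.
Target odds: 0.2 ÷ 0.8 = 0.25.
Require 0.25ⁿ ≤ 0.25 ÷ (77/123) = 123/308.
0.25¹ = 0.25, which is already at or below the required 123/308; so n = 1.

1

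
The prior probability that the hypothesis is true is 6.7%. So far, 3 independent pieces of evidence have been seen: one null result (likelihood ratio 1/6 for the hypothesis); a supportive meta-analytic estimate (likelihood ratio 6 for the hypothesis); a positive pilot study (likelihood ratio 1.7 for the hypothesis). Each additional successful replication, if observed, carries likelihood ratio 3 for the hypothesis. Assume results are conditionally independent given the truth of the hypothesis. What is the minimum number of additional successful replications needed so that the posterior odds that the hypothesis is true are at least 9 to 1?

Prior odds = 0.067/0.933 = 67/933.
Combined Bayes factor of the evidence already in hand = (1/6) × 6 × 1.7 = 1.7.
Odds after that evidence = (67/933) × 1.7 = 1139/9330.
Target odds = 9.
Need 3ⁿ ≥ 9 ÷ (1139/9330) = 83970/1139.
3³ = 27 falls short of 83970/1139 but 3⁴ = 81 reaches it, so n = 4.

4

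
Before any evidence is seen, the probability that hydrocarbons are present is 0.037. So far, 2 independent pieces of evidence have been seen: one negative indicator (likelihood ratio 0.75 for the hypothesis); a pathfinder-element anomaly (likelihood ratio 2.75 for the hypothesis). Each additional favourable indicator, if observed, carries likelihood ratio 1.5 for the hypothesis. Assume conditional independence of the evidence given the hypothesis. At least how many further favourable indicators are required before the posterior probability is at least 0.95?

14

Prior odds = 0.037/0.963 = 37/963.
Combined Bayes factor of the evidence already in hand = 0.75 × 2.75 = 2.0625.
Odds after that evidence = (37/963) × 2.0625 = 407/5136.
Target odds = 0.95/0.05 = 19.
Need 1.5ⁿ ≥ 19 ÷ (407/5136) = 97584/407.
1.5¹³ = 1594323/8192 falls short of 97584/407 but 1.5¹⁴ = 4782969/16384 reaches it, so n = 14.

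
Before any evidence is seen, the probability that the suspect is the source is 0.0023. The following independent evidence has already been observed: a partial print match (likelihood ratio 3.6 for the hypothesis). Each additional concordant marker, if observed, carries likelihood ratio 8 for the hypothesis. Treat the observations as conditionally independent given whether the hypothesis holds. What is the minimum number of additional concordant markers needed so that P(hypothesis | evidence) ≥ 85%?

Prior odds = 0.0023/0.9977 = 23/9977.
Bayes factor of the evidence already in hand = 3.6.
Odds after that evidence = (23/9977) × 3.6 = 414/49885.
Target odds = 0.85/0.15 = 17/3.
Need 8ⁿ ≥ 17/3 ÷ (414/49885) = 848045/1242.
8³ = 512 falls short of 848045/1242 but 8⁴ = 4096 reaches it, so n = 4.

4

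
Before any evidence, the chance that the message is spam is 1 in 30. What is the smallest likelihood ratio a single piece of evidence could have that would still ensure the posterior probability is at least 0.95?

551

Prior odds = (1/30)/(29/30) = 1/29.
Target odds = 0.95/0.05 = 19.
Required Bayes factor = 19 ÷ (1/29) = 551.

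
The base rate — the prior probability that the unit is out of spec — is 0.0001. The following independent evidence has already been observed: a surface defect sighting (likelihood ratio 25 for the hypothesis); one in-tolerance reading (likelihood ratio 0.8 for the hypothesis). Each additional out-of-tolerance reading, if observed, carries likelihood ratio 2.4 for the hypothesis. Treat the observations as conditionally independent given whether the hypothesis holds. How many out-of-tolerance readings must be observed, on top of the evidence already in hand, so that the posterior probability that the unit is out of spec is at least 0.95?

Prior odds = 0.0001/0.9999 = 1/9999.
Combined Bayes factor of the evidence already in hand = 25 × 0.8 = 20.
Odds after that evidence = (1/9999) × 20 = 20/9999.
Target odds = 0.95/0.05 = 19.
Need 2.4ⁿ ≥ 19 ÷ (20/9999) = 9499.05.
2.4¹⁰ ≈6340.34 falls short of 9499.05 but 2.4¹¹ ≈15216.8 reaches it, so n = 11.

11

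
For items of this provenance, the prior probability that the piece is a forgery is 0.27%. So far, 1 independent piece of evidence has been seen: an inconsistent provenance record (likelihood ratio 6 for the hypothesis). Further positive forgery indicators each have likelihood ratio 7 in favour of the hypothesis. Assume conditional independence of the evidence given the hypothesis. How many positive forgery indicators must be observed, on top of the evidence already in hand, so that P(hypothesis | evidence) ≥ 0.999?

6

Prior odds = 0.0027/0.9973 = 27/9973.
Bayes factor of the evidence already in hand = 6.
Odds after that evidence = (27/9973) × 6 = 162/9973.
Target odds = 0.999/0.001 = 999.
Need 7ⁿ ≥ 999 ÷ (162/9973) = 369001/6.
7⁵ = 16807 falls short of 369001/6 but 7⁶ = 117649 reaches it, so n = 6.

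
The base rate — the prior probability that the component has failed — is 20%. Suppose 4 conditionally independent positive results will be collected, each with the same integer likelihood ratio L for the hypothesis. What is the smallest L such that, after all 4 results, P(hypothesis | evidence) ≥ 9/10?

Prior odds = 0.2/0.8 = 0.25.
Target odds = 0.9/0.1 = 9.
Need L⁴ ≥ 9 ÷ 0.25 = 36.
2⁴ = 16 < 36 ≤ 81 = 3⁴, so L = 3.

3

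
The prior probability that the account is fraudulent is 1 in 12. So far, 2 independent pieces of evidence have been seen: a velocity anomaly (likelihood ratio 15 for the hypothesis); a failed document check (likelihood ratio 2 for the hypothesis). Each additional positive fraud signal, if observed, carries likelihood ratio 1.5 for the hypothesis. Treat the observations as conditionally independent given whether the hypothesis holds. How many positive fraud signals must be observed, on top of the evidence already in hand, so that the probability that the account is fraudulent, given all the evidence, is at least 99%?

9

Prior odds = (1/12)/(11/12) = 1/11.
Combined Bayes factor of the evidence already in hand = 15 × 2 = 30.
Odds after that evidence = (1/11) × 30 = 30/11.
Target odds = 0.99/0.01 = 99.
Need 1.5ⁿ ≥ 99 ÷ (30/11) = 36.3.
1.5⁸ = 25.62890625 falls short of 36.3 but 1.5⁹ = 19683/512 reaches it, so n = 9.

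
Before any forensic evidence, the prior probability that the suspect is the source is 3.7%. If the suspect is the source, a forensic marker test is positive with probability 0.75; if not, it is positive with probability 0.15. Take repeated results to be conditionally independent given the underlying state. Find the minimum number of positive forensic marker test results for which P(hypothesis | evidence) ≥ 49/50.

5

Prior odds = 0.037/0.963 = 37/963.
Likelihood ratio of a positive = 0.75/0.15 = 5.
Target odds: 0.98 ÷ 0.02 = 49.
Need (37/963) × 5ⁿ ≥ 49, i.e. 5ⁿ ≥ 47187/37.
5⁴ = 625 falls short of 47187/37 but 5⁵ = 3125 reaches it, so n = 5.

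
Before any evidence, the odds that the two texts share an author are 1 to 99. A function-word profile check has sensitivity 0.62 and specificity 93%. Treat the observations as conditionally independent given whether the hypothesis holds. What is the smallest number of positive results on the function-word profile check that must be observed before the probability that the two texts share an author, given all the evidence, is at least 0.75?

3

Prior odds = 1/99.
False-positive rate = 1 − 0.93 = 0.07; likelihood ratio of a positive = 0.62/0.07 = 62/7.
Target odds: 0.75 ÷ 0.25 = 3.
Require (62/7)ⁿ ≥ 3 ÷ (1/99) = 297.
(62/7)² = 3844/49 falls short of 297 but (62/7)³ = 238328/343 reaches it, so n = 3.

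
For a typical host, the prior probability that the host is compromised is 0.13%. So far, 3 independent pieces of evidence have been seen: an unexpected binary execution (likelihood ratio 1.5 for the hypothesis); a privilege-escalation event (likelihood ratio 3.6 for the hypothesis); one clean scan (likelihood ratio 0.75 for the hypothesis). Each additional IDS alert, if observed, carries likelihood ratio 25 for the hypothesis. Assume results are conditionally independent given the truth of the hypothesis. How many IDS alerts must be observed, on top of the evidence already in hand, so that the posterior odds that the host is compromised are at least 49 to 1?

3

Prior odds = 0.0013/0.9987 = 13/9987.
Combined Bayes factor of the evidence already in hand = 1.5 × 3.6 × 0.75 = 4.05.
Odds after that evidence = (13/9987) × 4.05 = 351/66580.
Target odds = 49.
Need 25ⁿ ≥ 49 ÷ (351/66580) = 3262420/351.
25² = 625 falls short of 3262420/351 but 25³ = 15625 reaches it, so n = 3.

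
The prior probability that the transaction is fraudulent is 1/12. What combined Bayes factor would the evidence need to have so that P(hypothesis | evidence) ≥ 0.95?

209

Prior odds = (1/12)/(11/12) = 1/11.
Target odds = 0.95/0.05 = 19.
Required Bayes factor = 19 ÷ (1/11) = 209.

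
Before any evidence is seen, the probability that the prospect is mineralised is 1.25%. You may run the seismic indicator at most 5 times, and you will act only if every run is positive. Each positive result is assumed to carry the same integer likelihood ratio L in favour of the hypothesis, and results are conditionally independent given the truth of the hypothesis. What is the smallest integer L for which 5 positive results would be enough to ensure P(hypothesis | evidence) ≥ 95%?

5

Prior odds = 0.0125/0.9875 = 1/79.
Target odds = 0.95/0.05 = 19.
Need L⁵ ≥ 19 ÷ (1/79) = 1501.
4⁵ = 1024 < 1501 ≤ 3125 = 5⁵, so L = 5.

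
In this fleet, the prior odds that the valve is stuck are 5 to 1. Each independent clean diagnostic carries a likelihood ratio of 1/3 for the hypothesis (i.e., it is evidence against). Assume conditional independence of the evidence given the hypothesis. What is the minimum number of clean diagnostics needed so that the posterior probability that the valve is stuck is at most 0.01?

Prior odds = 5.
Likelihood ratio per clean diagnostic = 1/3.
Target odds: 0.01 ÷ 0.99 = 1/99.
Require (1/3)ⁿ ≤ 1/99 ÷ 5 = 1/495.
(1/3)⁵ = 1/243 is still above 1/495 but (1/3)⁶ = 1/729 is at or below it, so n = 6.

6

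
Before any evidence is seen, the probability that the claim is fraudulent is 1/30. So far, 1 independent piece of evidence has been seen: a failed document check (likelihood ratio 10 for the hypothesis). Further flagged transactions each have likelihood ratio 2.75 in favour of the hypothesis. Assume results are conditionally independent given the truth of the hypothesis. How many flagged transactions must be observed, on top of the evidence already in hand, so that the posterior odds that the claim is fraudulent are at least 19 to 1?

4

Prior odds = (1/30)/(29/30) = 1/29.
Bayes factor of the evidence already in hand = 10.
Odds after that evidence = (1/29) × 10 = 10/29.
Target odds = 19.
Need 2.75ⁿ ≥ 19 ÷ (10/29) = 55.1.
2.75³ = 20.796875 falls short of 55.1 but 2.75⁴ = 57.19140625 reaches it, so n = 4.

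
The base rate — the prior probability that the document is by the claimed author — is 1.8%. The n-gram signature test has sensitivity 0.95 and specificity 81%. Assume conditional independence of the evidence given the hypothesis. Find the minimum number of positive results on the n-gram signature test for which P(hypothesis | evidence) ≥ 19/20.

Prior odds: 0.018 ÷ 0.982 = 9/491.
False-positive rate = 1 − 0.81 = 0.19; likelihood ratio of a positive = 0.95/0.19 = 5.
Target posterior odds = 0.95/0.05 = 19.
Need (9/491) × 5ⁿ ≥ 19, i.e. 5ⁿ ≥ 9329/9.
5⁴ = 625 falls short of 9329/9 but 5⁵ = 3125 reaches it, so n = 5.

5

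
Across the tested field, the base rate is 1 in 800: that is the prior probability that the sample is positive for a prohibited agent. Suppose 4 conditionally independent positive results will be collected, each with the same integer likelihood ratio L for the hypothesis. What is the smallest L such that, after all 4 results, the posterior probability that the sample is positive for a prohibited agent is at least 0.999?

Prior odds = 0.00125/0.99875 = 1/799.
Target odds = 0.999/0.001 = 999.
Need L⁴ ≥ 999 ÷ (1/799) = 798201.
29⁴ = 707281 < 798201 ≤ 810000 = 30⁴, so L = 30.

30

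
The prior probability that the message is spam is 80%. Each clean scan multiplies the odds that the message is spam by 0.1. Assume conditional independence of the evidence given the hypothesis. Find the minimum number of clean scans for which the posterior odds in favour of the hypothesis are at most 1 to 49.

Prior odds: 0.8 ÷ 0.2 = 4.
Likelihood ratio per clean scan = 0.1.
Target odds = 1/49.
Require 0.1ⁿ ≤ 1/49 ÷ 4 = 1/196.
0.1² = 0.01 is still above 1/196 but 0.1³ = 0.001 is at or below it, so n = 3.

3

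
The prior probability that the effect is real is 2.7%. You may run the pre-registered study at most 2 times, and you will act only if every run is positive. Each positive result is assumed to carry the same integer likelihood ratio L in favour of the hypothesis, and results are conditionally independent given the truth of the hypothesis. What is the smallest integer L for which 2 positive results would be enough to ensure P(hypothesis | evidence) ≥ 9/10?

19

Prior odds = 0.027/0.973 = 27/973.
Target odds = 0.9/0.1 = 9.
Need L² ≥ 9 ÷ (27/973) = 973/3.
18² = 324 < 973/3 ≤ 361 = 19², so L = 19.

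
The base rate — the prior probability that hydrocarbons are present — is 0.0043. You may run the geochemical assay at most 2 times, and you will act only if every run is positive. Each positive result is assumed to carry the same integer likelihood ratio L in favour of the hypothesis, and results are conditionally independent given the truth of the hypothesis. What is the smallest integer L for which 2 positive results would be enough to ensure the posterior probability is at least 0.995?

Prior odds = 0.0043/0.9957 = 43/9957.
Target odds = 0.995/0.005 = 199.
Need L² ≥ 199 ÷ (43/9957) = 1981443/43.
214² = 45796 < 1981443/43 ≤ 46225 = 215², so L = 215.

215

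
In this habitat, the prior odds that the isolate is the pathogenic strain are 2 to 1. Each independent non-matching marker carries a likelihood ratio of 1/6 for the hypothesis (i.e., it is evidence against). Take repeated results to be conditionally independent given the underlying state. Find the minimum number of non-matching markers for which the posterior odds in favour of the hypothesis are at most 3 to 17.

2

Prior odds = 2.
Likelihood ratio per non-matching marker = 1/6.
Target odds = 3/17.
Require (1/6)ⁿ ≤ 3/17 ÷ 2 = 3/34.
(1/6)¹ = 1/6 is still above 3/34 but (1/6)² = 1/36 is at or below it, so n = 2.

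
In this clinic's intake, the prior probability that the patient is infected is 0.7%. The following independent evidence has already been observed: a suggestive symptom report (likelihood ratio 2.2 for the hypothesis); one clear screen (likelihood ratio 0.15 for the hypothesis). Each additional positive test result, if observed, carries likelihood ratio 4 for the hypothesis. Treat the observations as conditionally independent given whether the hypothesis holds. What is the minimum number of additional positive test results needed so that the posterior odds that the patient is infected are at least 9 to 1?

6

Prior odds = 0.007/0.993 = 7/993.
Combined Bayes factor of the evidence already in hand = 2.2 × 0.15 = 0.33.
Odds after that evidence = (7/993) × 0.33 = 77/33100.
Target odds = 9.
Need 4ⁿ ≥ 9 ÷ (77/33100) = 297900/77.
4⁵ = 1024 falls short of 297900/77 but 4⁶ = 4096 reaches it, so n = 6.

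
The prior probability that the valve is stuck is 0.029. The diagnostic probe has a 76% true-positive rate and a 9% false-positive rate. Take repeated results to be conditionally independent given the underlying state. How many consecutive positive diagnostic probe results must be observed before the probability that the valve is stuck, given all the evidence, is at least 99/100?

4

Prior odds: 0.029 ÷ 0.971 = 29/971.
Likelihood ratio of a positive result = 0.76/0.09 = 76/9.
Target posterior odds = 0.99/0.01 = 99.
Require (76/9)ⁿ ≥ 99 ÷ (29/971) = 96129/29.
(76/9)³ = 438976/729 falls short of 96129/29 but (76/9)⁴ = 33362176/6561 reaches it, so n = 4.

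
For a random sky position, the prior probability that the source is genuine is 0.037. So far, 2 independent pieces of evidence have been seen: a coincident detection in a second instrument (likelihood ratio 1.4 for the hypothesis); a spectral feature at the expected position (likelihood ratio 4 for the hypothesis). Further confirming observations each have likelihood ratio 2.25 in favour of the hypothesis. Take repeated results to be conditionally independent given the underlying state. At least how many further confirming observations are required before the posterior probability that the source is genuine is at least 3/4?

4

Prior odds = 0.037/0.963 = 37/963.
Combined Bayes factor of the evidence already in hand = 1.4 × 4 = 5.6.
Odds after that evidence = (37/963) × 5.6 = 1036/4815.
Target odds = 0.75/0.25 = 3.
Need 2.25ⁿ ≥ 3 ÷ (1036/4815) = 14445/1036.
2.25³ = 11.390625 falls short of 14445/1036 but 2.25⁴ = 25.62890625 reaches it, so n = 4.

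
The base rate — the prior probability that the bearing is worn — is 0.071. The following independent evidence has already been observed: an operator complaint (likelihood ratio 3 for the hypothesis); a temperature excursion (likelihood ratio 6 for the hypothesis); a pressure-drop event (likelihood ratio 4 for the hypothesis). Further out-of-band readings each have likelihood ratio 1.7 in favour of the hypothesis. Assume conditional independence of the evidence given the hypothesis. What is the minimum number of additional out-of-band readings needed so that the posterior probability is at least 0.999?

Prior odds = 0.071/0.929 = 71/929.
Combined Bayes factor of the evidence already in hand = 3 × 6 × 4 = 72.
Odds after that evidence = (71/929) × 72 = 5112/929.
Target odds = 0.999/0.001 = 999.
Need 1.7ⁿ ≥ 999 ÷ (5112/929) = 103119/568.
1.7⁹ ≈118.588 falls short of 103119/568 but 1.7¹⁰ ≈201.599 reaches it, so n = 10.

10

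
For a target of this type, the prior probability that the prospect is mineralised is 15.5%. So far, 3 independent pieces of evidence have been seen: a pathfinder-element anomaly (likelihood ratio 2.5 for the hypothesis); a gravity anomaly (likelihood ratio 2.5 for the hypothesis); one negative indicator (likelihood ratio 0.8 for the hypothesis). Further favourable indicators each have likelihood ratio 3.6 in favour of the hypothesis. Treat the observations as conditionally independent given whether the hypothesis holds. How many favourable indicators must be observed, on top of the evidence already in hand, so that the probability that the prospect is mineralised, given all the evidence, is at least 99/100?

Prior odds = 0.155/0.845 = 31/169.
Combined Bayes factor of the evidence already in hand = 2.5 × 2.5 × 0.8 = 5.
Odds after that evidence = (31/169) × 5 = 155/169.
Target odds = 0.99/0.01 = 99.
Need 3.6ⁿ ≥ 99 ÷ (155/169) = 16731/155.
3.6³ = 46.656 falls short of 16731/155 but 3.6⁴ = 167.9616 reaches it, so n = 4.

4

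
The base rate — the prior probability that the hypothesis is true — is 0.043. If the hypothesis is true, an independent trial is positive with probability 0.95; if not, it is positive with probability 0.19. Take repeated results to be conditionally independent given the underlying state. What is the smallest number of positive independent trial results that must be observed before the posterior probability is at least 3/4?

3

Prior odds = 0.043/0.957 = 43/957.
Likelihood ratio of a positive = 0.95/0.19 = 5.
Target posterior odds = 0.75/0.25 = 3.
Need (43/957) × 5ⁿ ≥ 3, i.e. 5ⁿ ≥ 2871/43.
5² = 25 falls short of 2871/43 but 5³ = 125 reaches it, so n = 3.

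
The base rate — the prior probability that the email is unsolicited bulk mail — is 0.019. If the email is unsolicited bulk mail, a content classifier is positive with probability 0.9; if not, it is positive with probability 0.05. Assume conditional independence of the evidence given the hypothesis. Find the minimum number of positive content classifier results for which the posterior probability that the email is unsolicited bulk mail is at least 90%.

Prior odds = 0.019/0.981 = 19/981.
Likelihood ratio of a positive = 0.9/0.05 = 18.
Target odds: 0.9 ÷ 0.1 = 9.
Require 18ⁿ ≥ 9 ÷ (19/981) = 8829/19.
18² = 324 falls short of 8829/19 but 18³ = 5832 reaches it, so n = 3.

3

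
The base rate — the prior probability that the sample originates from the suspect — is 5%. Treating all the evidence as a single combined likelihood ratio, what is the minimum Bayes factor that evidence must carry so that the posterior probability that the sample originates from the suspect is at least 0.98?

Prior odds = 0.05/0.95 = 1/19.
Target odds = 0.98/0.02 = 49.
Required Bayes factor = 49 ÷ (1/19) = 931.

931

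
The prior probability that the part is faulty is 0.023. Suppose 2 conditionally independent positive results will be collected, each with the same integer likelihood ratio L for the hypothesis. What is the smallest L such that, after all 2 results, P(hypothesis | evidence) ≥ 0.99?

Prior odds = 0.023/0.977 = 23/977.
Target odds = 0.99/0.01 = 99.
Need L² ≥ 99 ÷ (23/977) = 96723/23.
64² = 4096 < 96723/23 ≤ 4225 = 65², so L = 65.

65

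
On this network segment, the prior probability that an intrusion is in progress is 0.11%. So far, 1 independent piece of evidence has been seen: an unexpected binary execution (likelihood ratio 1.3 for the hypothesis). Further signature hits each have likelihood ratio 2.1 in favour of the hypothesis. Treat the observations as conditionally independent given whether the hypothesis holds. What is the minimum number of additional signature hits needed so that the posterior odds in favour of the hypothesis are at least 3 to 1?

Prior odds = 0.0011/0.9989 = 11/9989.
Bayes factor of the evidence already in hand = 1.3.
Odds after that evidence = (11/9989) × 1.3 = 143/99890.
Target odds = 3.
Need 2.1ⁿ ≥ 3 ÷ (143/99890) = 299670/143.
2.1¹⁰ ≈1667.99 falls short of 299670/143 but 2.1¹¹ ≈3502.78 reaches it, so n = 11.

11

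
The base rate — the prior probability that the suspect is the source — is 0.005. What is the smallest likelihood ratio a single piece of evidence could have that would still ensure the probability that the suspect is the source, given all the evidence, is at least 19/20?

Prior odds = 0.005/0.995 = 1/199.
Target odds = 0.95/0.05 = 19.
Required Bayes factor = 19 ÷ (1/199) = 3781.

3781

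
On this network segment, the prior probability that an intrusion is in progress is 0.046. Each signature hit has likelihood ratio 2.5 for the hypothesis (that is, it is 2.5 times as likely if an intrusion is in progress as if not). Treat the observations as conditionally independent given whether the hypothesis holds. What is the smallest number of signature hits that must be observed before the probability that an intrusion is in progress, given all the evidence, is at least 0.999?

Prior odds: 0.046 ÷ 0.954 = 23/477.
Likelihood ratio per signature hit = 2.5.
Target posterior odds = 0.999/0.001 = 999.
Require 2.5ⁿ ≥ 999 ÷ (23/477) = 476523/23.
2.5¹⁰ = 9765625/1024 falls short of 476523/23 but 2.5¹¹ = 48828125/2048 reaches it, so n = 11.

11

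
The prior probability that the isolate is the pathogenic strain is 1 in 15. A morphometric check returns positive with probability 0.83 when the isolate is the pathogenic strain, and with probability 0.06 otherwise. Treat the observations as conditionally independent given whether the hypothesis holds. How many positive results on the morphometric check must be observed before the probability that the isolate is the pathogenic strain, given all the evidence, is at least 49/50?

Prior odds = (1/15)/(14/15) = 1/14.
Likelihood ratio of a positive result = 0.83/0.06 = 83/6.
Target odds: 0.98 ÷ 0.02 = 49.
Need (1/14) × (83/6)ⁿ ≥ 49, i.e. (83/6)ⁿ ≥ 686.
(83/6)² = 6889/36 falls short of 686 but (83/6)³ = 571787/216 reaches it, so n = 3.

3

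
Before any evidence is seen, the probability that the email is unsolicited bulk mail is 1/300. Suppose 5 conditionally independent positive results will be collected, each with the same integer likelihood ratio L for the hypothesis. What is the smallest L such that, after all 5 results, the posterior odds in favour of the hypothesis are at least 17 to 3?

5

Prior odds = (1/300)/(299/300) = 1/299.
Target odds = 17/3.
Need L⁵ ≥ 17/3 ÷ (1/299) = 5083/3.
4⁵ = 1024 < 5083/3 ≤ 3125 = 5⁵, so L = 5.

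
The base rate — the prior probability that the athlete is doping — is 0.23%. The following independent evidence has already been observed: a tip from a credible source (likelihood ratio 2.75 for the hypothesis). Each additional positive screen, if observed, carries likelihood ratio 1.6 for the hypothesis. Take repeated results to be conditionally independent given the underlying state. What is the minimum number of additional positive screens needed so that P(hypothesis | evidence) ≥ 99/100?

Prior odds = 0.0023/0.9977 = 23/9977.
Bayes factor of the evidence already in hand = 2.75.
Odds after that evidence = (23/9977) × 2.75 = 23/3628.
Target odds = 0.99/0.01 = 99.
Need 1.6ⁿ ≥ 99 ÷ (23/3628) = 359172/23.
1.6²⁰ ≈12089.3 falls short of 359172/23 but 1.6²¹ ≈19342.8 reaches it, so n = 21.

21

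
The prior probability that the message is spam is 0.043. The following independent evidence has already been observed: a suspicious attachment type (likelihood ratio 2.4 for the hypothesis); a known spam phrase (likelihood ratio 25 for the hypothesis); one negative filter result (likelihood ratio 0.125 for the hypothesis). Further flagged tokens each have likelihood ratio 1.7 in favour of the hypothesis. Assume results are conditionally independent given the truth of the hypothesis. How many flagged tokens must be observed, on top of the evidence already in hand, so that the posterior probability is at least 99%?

Prior odds = 0.043/0.957 = 43/957.
Combined Bayes factor of the evidence already in hand = 2.4 × 25 × 0.125 = 7.5.
Odds after that evidence = (43/957) × 7.5 = 215/638.
Target odds = 0.99/0.01 = 99.
Need 1.7ⁿ ≥ 99 ÷ (215/638) = 63162/215.
1.7¹⁰ ≈201.599 falls short of 63162/215 but 1.7¹¹ ≈342.719 reaches it, so n = 11.

11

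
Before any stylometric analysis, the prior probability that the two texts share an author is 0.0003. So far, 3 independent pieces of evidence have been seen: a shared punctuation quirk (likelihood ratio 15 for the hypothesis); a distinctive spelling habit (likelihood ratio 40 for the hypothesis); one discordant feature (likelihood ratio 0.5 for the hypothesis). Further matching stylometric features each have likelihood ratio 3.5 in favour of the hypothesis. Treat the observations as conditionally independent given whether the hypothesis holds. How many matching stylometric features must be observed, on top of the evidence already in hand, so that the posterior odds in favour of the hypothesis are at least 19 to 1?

5

Prior odds = 0.0003/0.9997 = 3/9997.
Combined Bayes factor of the evidence already in hand = 15 × 40 × 0.5 = 300.
Odds after that evidence = (3/9997) × 300 = 900/9997.
Target odds = 19.
Need 3.5ⁿ ≥ 19 ÷ (900/9997) = 189943/900.
3.5⁴ = 150.0625 falls short of 189943/900 but 3.5⁵ = 525.21875 reaches it, so n = 5.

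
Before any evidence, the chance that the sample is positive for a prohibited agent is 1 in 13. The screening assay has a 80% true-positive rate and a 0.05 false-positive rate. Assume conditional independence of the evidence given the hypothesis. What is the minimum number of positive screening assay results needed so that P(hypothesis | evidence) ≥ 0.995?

3

Prior odds = (1/13)/(12/13) = 1/12.
Likelihood ratio of a positive result = 0.8/0.05 = 16.
Target odds: 0.995 ÷ 0.005 = 199.
Need (1/12) × 16ⁿ ≥ 199, i.e. 16ⁿ ≥ 2388.
16² = 256 falls short of 2388 but 16³ = 4096 reaches it, so n = 3.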